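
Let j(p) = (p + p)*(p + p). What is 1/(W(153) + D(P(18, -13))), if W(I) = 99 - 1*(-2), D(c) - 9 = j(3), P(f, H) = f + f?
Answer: 1/146 ≈ 0.0068493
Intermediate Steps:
P(f, H) = 2*f
j(p) = 4*p² (j(p) = (2*p)*(2*p) = 4*p²)
D(c) = 45 (D(c) = 9 + 4*3² = 9 + 4*9 = 9 + 36 = 45)
W(I) = 101 (W(I) = 99 + 2 = 101)
1/(W(153) + D(P(18, -13))) = 1/(101 + 45) = 1/146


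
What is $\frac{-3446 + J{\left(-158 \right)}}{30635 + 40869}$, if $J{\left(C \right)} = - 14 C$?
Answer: $- \frac{617}{35752} \approx -0.017258$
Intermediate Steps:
$\frac{-3446 + J{\left(-158 \right)}}{30635 + 40869} = \frac{-3446 - -2212}{30635 + 40869} = \frac{-3446 + 2212}{71504} = \left(-1234\right) \frac{1}{71504} = - \frac{617}{35752}$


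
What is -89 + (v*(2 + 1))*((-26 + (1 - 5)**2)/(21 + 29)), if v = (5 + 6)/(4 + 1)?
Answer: -2258/25 ≈ -90.320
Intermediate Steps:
v = 11/5 ≈ 2.2000
-89 + (v*(2 + 1))*((-26 + (1 - 5)**2)/(21 + 29)) = -89 + (11*(2 + 1)/5)*((-26 + (1 - 5)**2)/(21 + 29)) = -89 + ((11/5)*3)*((-26 + (-4)**2)/50) = -89 + 33*((-26 + 16)*(1/50))/5 = -89 + 33*(-10*1/50)/5 = -89 + (33/5)*(-1/5) = -89 - 33/25 = -2258/25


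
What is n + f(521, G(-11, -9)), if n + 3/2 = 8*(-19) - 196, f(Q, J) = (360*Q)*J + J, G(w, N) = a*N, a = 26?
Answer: -87779247/2 ≈ -4.3890e+7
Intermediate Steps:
G(w, N) = 26*N
f(Q, J) = J + 360*J*Q (f(Q, J) = 360*J*Q + J = J + 360*J*Q)
n = -699/2 (n = -3/2 + (8*(-19) - 196) = -3/2 + (-152 - 196) = -3/2 - 348 = -699/2 ≈ -349.50)
n + f(521, G(-11, -9)) = -699/2 + (26*(-9))*(1 + 360*521) = -699/2 - 234*(1 + 187560) = -699/2 - 234*187561 = -699/2 - 43889274 = -87779247/2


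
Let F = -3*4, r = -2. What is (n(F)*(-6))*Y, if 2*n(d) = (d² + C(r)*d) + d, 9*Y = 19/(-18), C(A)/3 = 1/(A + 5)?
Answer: 380/9 ≈ 42.222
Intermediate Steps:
C(A) = 3/(5 + A) (C(A) = 3/(A + 5) = 3/(5 + A))
F = -12
Y = -19/162 (Y = (19/(-18))/9 = (19*(-1/18))/9 = (⅑)*(-19/18) = -19/162 ≈ -0.11728)
n(d) = d + d²/2 (n(d) = ((d² + (3/(5 - 2))*d) + d)/2 = ((d² + (3/3)*d) + d)/2 = ((d² + (3*(⅓))*d) + d)/2 = ((d² + 1*d) + d)/2 = ((d² + d) + d)/2 = ((d + d²) + d)/2 = (d² + 2*d)/2 = d + d²/2)
(n(F)*(-6))*Y = (((½)*(-12)*(2 - 12))*(-6))*(-19/162) = (((½)*(-12)*(-10))*(-6))*(-19/162) = (60*(-6))*(-19/162) = -360*(-19/162) = 380/9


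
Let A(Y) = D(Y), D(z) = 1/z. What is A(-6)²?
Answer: 1/36 ≈ 0.027778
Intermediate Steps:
D(z) = 1/z
A(Y) = 1/Y
A(-6)² = (1/(-6))² = (-⅙)² = 1/36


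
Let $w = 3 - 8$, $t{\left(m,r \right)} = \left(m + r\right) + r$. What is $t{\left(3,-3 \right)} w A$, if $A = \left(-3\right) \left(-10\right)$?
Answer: $450$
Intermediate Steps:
$t{\left(m,r \right)} = m + 2 r$
$w = -5$ ($w = 3 - 8 = -5$)
$A = 30$
$t{\left(3,-3 \right)} w A = \left(3 + 2 \left(-3\right)\right) \left(-5\right) 30 = \left(3 - 6\right) \left(-5\right) 30 = \left(-3\right) \left(-5\right) 30 = 15 \cdot 30 = 450$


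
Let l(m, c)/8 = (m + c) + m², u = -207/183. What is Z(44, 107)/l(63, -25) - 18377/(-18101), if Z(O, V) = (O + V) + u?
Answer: 784786069/769456196 ≈ 1.0199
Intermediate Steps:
u = -69/61 (u = -207*1/183 = -69/61 ≈ -1.1311)
l(m, c) = 8*c + 8*m + 8*m² (l(m, c) = 8*((m + c) + m²) = 8*((c + m) + m²) = 8*(c + m + m²) = 8*c + 8*m + 8*m²)
Z(O, V) = -69/61 + O + V (Z(O, V) = (O + V) - 69/61 = -69/61 + O + V)
Z(44, 107)/l(63, -25) - 18377/(-18101) = (-69/61 + 44 + 107)/(8*(-25) + 8*63 + 8*63²) - 18377/(-18101) = 9142/(61*(-200 + 504 + 8*3969)) - 18377*(-1/18101) = 9142/(61*(-200 + 504 + 31752)) + 799/787 = (9142/61)/32056 + 799/787 = (9142/61)*(1/32056) + 799/787 = 4571/977708 + 799/787 = 784786069/769456196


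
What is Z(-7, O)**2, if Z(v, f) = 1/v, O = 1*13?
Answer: 1/49 ≈ 0.020408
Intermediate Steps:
O = 13
Z(-7, O)**2 = (1/(-7))**2 = (-1/7)**2 = 1/49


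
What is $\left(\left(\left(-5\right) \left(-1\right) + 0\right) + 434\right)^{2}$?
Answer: $192721$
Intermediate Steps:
$\left(\left(\left(-5\right) \left(-1\right) + 0\right) + 434\right)^{2} = \left(\left(5 + 0\right) + 434\right)^{2} = \left(5 + 434\right)^{2} = 439^{2} = 192721$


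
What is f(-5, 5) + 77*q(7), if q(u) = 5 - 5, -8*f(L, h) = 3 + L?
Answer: ¼ ≈ 0.25000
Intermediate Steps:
f(L, h) = -3/8 - L/8 (f(L, h) = -(3 + L)/8 = -3/8 - L/8)
q(u) = 0
f(-5, 5) + 77*q(7) = (-3/8 - ⅛*(-5)) + 77*0 = (-3/8 + 5/8) + 0 = ¼ + 0 = ¼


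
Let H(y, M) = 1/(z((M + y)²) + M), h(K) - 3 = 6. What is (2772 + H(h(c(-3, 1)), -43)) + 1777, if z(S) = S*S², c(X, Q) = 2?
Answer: 7027315092778/1544804373 ≈ 4549.0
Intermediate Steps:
h(K) = 9 (h(K) = 3 + 6 = 9)
z(S) = S³
H(y, M) = 1/(M + (M + y)⁶) (H(y, M) = 1/(((M + y)²)³ + M) = 1/((M + y)⁶ + M) = 1/(M + (M + y)⁶))
(2772 + H(h(c(-3, 1)), -43)) + 1777 = (2772 + 1/(-43 + (-43 + 9)⁶)) + 1777 = (2772 + 1/(-43 + (-34)⁶)) + 1777 = (2772 + 1/(-43 + 1544804416)) + 1777 = (2772 + 1/1544804373) + 1777 = 4282197721957/1544804373 + 1777 = 7027315092778/1544804373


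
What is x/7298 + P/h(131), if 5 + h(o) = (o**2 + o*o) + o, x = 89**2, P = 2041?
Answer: 1616617/1412368 ≈ 1.1446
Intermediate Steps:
x = 7921
h(o) = -5 + o + 2*o**2 (h(o) = -5 + ((o**2 + o*o) + o) = -5 + ((o**2 + o**2) + o) = -5 + (2*o**2 + o) = -5 + (o + 2*o**2) = -5 + o + 2*o**2)
x/7298 + P/h(131) = 7921/7298 + 2041/(-5 + 131 + 2*131**2) = 7921*(1/7298) + 2041/(-5 + 131 + 2*17161) = 89/82 + 2041/(-5 + 131 + 34322) = 89/82 + 2041/34448 = 1616617/1412368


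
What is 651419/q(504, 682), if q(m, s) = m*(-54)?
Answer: -651419/27216 ≈ -23.935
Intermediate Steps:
q(m, s) = -54*m
651419/q(504, 682) = 651419/((-54*504)) = 651419/(-27216) = 651419*(-1/27216) = -651419/27216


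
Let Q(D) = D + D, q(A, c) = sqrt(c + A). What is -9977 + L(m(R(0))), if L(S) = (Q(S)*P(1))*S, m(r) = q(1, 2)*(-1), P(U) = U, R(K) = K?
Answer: -9971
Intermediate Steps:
q(A, c) = sqrt(A + c)
Q(D) = 2*D
m(r) = -sqrt(3) (m(r) = sqrt(1 + 2)*(-1) = sqrt(3)*(-1) = -sqrt(3))
L(S) = 2*S**2 (L(S) = ((2*S)*1)*S = (2*S)*S = 2*S**2)
-9977 + L(m(R(0))) = -9977 + 2*(-sqrt(3))**2 = -9977 + 2*3 = -9977 + 6 = -9971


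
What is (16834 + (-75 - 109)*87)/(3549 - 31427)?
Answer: -413/13939 ≈ -0.029629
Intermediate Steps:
(16834 + (-75 - 109)*87)/(3549 - 31427) = (16834 - 184*87)/(-27878) = (16834 - 16008)*(-1/27878) = 826*(-1/27878) = -413/13939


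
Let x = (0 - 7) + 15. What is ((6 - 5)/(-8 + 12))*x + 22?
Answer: 24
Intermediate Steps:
x = 8 (x = -7 + 15 = 8)
((6 - 5)/(-8 + 12))*x + 22 = ((6 - 5)/(-8 + 12))*8 + 22 = (1/4)*8 + 22 = 2 + 22 = 24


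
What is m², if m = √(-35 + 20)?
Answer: -15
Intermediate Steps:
m = I*√15 (m = √(-15) = I*√15 ≈ 3.873*I)
m² = (I*√15)² = -15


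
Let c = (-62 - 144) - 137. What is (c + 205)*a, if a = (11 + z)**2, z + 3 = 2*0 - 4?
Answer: -2208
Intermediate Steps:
z = -7 (z = -3 + (2*0 - 4) = -3 + (0 - 4) = -3 - 4 = -7)
a = 16 (a = (11 - 7)**2 = 4**2 = 16)
c = -343 (c = -206 - 137 = -343)
(c + 205)*a = (-343 + 205)*16 = -138*16 = -2208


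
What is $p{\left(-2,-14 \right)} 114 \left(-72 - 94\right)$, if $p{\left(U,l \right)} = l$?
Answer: $264936$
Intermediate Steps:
$p{\left(-2,-14 \right)} 114 \left(-72 - 94\right) = \left(-14\right) 114 \left(-72 - 94\right) = - 1596 \left(-72 - 94\right) = \left(-1596\right) \left(-166\right) = 264936$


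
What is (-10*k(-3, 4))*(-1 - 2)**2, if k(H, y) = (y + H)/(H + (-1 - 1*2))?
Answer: 15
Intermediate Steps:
k(H, y) = (H + y)/(-3 + H) (k(H, y) = (H + y)/(H + (-1 - 2)) = (H + y)/(H - 3) = (H + y)/(-3 + H))
(-10*k(-3, 4))*(-1 - 2)**2 = (-10*(-3 + 4)/(-3 - 3))*(-1 - 2)**2 = -10/(-6)*(-3)**2 = -(-5)/3*9 = -10*(-1/6)*9 = (5/3)*9 = 15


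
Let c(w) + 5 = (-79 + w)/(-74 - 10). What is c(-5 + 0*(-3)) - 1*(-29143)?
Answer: 29139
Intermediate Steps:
c(w) = -341/84 - w/84 (c(w) = -5 + (-79 + w)/(-74 - 10) = -5 + (-79 + w)/(-84) = -5 + (-79 + w)*(-1/84) = -5 + (79/84 - w/84) = -341/84 - w/84)
c(-5 + 0*(-3)) - 1*(-29143) = (-341/84 - (-5 + 0*(-3))/84) - 1*(-29143) = (-341/84 - (-5 + 0)/84) + 29143 = (-341/84 - 1/84*(-5)) + 29143 = (-341/84 + 5/84) + 29143 = -4 + 29143 = 29139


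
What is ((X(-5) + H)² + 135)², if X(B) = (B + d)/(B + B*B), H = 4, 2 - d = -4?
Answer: 3667634721/160000 ≈ 22923.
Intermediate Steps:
d = 6 (d = 2 - 1*(-4) = 2 + 4 = 6)
X(B) = (6 + B)/(B + B²) (X(B) = (B + 6)/(B + B*B) = (6 + B)/(B + B²))
((X(-5) + H)² + 135)² = (((6 - 5)/((-5)*(1 - 5)) + 4)² + 135)² = ((-⅕*1/(-4) + 4)² + 135)² = ((-⅕*(-¼)*1 + 4)² + 135)² = ((1/20 + 4)² + 135)² = ((81/20)² + 135)² = (6561/400 + 135)² = (60561/400)² = 3667634721/160000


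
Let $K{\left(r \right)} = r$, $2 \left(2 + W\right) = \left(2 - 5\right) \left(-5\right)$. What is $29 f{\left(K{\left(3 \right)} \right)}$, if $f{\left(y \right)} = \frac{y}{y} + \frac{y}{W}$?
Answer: $\frac{493}{11} \approx 44.818$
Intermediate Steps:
$W = \frac{11}{2}$ ($W = -2 + \frac{\left(2 - 5\right) \left(-5\right)}{2} = -2 + \frac{\left(-3\right) \left(-5\right)}{2} = -2 + \frac{1}{2} \cdot 15 = -2 + \frac{15}{2} = \frac{11}{2} \approx 5.5$)
$f{\left(y \right)} = 1 + \frac{2 y}{11}$ ($f{\left(y \right)} = \frac{y}{y} + \frac{y}{\frac{11}{2}} = 1 + y \frac{2}{11} = 1 + \frac{2 y}{11}$)
$29 f{\left(K{\left(3 \right)} \right)} = 29 \left(1 + \frac{2}{11} \cdot 3\right) = 29 \left(1 + \frac{6}{11}\right) = 29 \cdot \frac{17}{11} = \frac{493}{11}$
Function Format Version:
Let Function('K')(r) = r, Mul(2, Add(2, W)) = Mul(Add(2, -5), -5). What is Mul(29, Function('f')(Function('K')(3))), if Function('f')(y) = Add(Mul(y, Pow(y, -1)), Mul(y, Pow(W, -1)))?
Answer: Rational(493, 11) ≈ 44.818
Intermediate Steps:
W = Rational(11, 2) (W = Add(-2, Mul(Rational(1, 2), Mul(Add(2, -5), -5))) = Add(-2, Mul(Rational(1, 2), Mul(-3, -5))) = Add(-2, Mul(Rational(1, 2), 15)) = Add(-2, Rational(15, 2)) = Rational(11, 2) ≈ 5.5000)
Function('f')(y) = Add(1, Mul(Rational(2, 11), y)) (Function('f')(y) = Add(Mul(y, Pow(y, -1)), Mul(y, Pow(Rational(11, 2), -1))) = Add(1, Mul(y, Rational(2, 11))) = Add(1, Mul(Rational(2, 11), y)))
Mul(29, Function('f')(Function('K')(3))) = Mul(29, Add(1, Mul(Rational(2, 11), 3))) = Mul(29, Add(1, Rational(6, 11))) = Mul(29, Rational(17, 11)) = Rational(493, 11)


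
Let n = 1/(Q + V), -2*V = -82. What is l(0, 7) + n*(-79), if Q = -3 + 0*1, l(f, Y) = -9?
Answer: -421/38 ≈ -11.079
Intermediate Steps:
V = 41 (V = -½*(-82) = 41)
Q = -3 (Q = -3 + 0 = -3)
n = 1/38 (n = 1/(-3 + 41) = 1/38 ≈ 0.026316)
l(0, 7) + n*(-79) = -9 + (1/38)*(-79) = -9 - 79/38 = -421/38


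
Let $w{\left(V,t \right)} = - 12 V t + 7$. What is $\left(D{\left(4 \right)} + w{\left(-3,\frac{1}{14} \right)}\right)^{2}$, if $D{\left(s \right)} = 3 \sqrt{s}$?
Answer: $\frac{11881}{49} \approx 242.47$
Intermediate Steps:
$w{\left(V,t \right)} = 7 - 12 V t$ ($w{\left(V,t \right)} = - 12 V t + 7 = 7 - 12 V t$)
$\left(D{\left(4 \right)} + w{\left(-3,\frac{1}{14} \right)}\right)^{2} = \left(3 \sqrt{4} + \left(7 - - \frac{36}{14}\right)\right)^{2} = \left(3 \cdot 2 + \left(7 - \left(-36\right) \frac{1}{14}\right)\right)^{2} = \left(6 + \left(7 + \frac{18}{7}\right)\right)^{2} = \left(6 + \frac{67}{7}\right)^{2} = \left(\frac{109}{7}\right)^{2} = \frac{11881}{49}$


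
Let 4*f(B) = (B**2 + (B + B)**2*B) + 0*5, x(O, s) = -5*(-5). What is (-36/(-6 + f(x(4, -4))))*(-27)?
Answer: 3888/63101 ≈ 0.061616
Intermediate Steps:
x(O, s) = 25
f(B) = B**3 + B**2/4 (f(B) = ((B**2 + (B + B)**2*B) + 0*5)/4 = ((B**2 + (2*B)**2*B) + 0)/4 = ((B**2 + (4*B**2)*B) + 0)/4 = ((B**2 + 4*B**3) + 0)/4 = (B**2 + 4*B**3)/4 = B**3 + B**2/4)
(-36/(-6 + f(x(4, -4))))*(-27) = (-36/(-6 + 25**2*(1/4 + 25)))*(-27) = (-36/(-6 + 625*(101/4)))*(-27) = (-36/(-6 + 63125/4))*(-27) = (-36/(63101/4))*(-27) = ((4/63101)*(-36))*(-27) = -144/63101*(-27) = 3888/63101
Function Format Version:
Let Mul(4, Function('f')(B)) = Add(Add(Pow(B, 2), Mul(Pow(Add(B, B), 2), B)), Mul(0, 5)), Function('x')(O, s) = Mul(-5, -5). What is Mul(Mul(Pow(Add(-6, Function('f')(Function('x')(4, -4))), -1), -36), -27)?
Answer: Rational(3888, 63101) ≈ 0.061616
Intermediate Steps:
Function('x')(O, s) = 25
Function('f')(B) = Add(Pow(B, 3), Mul(Rational(1, 4), Pow(B, 2))) (Function('f')(B) = Mul(Rational(1, 4), Add(Add(Pow(B, 2), Mul(Pow(Add(B, B), 2), B)), Mul(0, 5))) = Mul(Rational(1, 4), Add(Add(Pow(B, 2), Mul(Pow(Mul(2, B), 2), B)), 0)) = Mul(Rational(1, 4), Add(Add(Pow(B, 2), Mul(Mul(4, Pow(B, 2)), B)), 0)) = Mul(Rational(1, 4), Add(Add(Pow(B, 2), Mul(4, Pow(B, 3))), 0)) = Mul(Rational(1, 4), Add(Pow(B, 2), Mul(4, Pow(B, 3)))) = Add(Pow(B, 3), Mul(Rational(1, 4), Pow(B, 2))))
Mul(Mul(Pow(Add(-6, Function('f')(Function('x')(4, -4))), -1), -36), -27) = Mul(Mul(Pow(Add(-6, Mul(Pow(25, 2), Add(Rational(1, 4), 25))), -1), -36), -27) = Mul(Mul(Pow(Add(-6, Mul(625, Rational(101, 4))), -1), -36), -27) = Mul(Mul(Pow(Add(-6, Rational(63125, 4)), -1), -36), -27) = Mul(Mul(Pow(Rational(63101, 4), -1), -36), -27) = Mul(Mul(Rational(4, 63101), -36), -27) = Mul(Rational(-144, 63101), -27) = Rational(3888, 63101)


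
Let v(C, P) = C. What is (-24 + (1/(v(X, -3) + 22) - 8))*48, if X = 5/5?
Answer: -35280/23 ≈ -1533.9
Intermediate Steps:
X = 1 (X = 5*(⅕) = 1)
(-24 + (1/(v(X, -3) + 22) - 8))*48 = (-24 + (1/(1 + 22) - 8))*48 = (-24 + (1/23 - 8))*48 = (-24 - 183/23)*48 = -735/23*48 = -35280/23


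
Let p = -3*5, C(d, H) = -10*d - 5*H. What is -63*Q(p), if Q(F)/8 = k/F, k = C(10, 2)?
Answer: -3696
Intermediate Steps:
p = -15
k = -110 (k = -10*10 - 5*2 = -100 - 10 = -110)
Q(F) = -880/F (Q(F) = 8*(-110/F) = -880/F)
-63*Q(p) = -(-55440)/(-15) = -(-55440)*(-1)/15 = -63*176/3 = -3696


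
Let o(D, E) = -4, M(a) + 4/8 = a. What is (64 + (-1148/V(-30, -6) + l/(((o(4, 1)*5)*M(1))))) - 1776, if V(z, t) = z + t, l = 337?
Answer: -154243/90 ≈ -1713.8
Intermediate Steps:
M(a) = -½ + a
V(z, t) = t + z
(64 + (-1148/V(-30, -6) + l/(((o(4, 1)*5)*M(1))))) - 1776 = (64 + (-1148/(-6 - 30) + 337/(((-4*5)*(-½ + 1))))) - 1776 = (64 + (-1148/(-36) + 337/((-20*½)))) - 1776 = (64 + (-1148*(-1/36) + 337/(-10))) - 1776 = (64 + (287/9 + 337*(-⅒))) - 1776 = (64 + (287/9 - 337/10)) - 1776 = (64 - 163/90) - 1776 = 5597/90 - 1776 = -154243/90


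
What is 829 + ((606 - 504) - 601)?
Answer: 330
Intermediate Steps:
829 + ((606 - 504) - 601) = 829 + (102 - 601) = 829 - 499 = 330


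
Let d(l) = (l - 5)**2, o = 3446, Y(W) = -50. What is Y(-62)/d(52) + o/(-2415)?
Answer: -7732964/5334735 ≈ -1.4496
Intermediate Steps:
d(l) = (-5 + l)**2
Y(-62)/d(52) + o/(-2415) = -50/(-5 + 52)**2 + 3446/(-2415) = -50/(47**2) + 3446*(-1/2415) = -50/2209 - 3446/2415 = -7732964/5334735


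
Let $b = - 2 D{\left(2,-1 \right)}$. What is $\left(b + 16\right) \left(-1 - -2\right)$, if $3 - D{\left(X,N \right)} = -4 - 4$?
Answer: $-6$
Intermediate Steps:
$D{\left(X,N \right)} = 11$ ($D{\left(X,N \right)} = 3 - \left(-4 - 4\right) = 3 - -8 = 3 + 8 = 11$)
$b = -22$ ($b = \left(-2\right) 11 = -22$)
$\left(b + 16\right) \left(-1 - -2\right) = \left(-22 + 16\right) \left(-1 - -2\right) = - 6 \left(-1 + 2\right) = \left(-6\right) 1 = -6$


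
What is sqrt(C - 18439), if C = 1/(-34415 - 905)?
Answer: I*sqrt(5750674197230)/17660 ≈ 135.79*I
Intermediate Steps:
C = -1/35320 (C = 1/(-35320) = -1/35320 ≈ -2.8313e-5)
sqrt(C - 18439) = sqrt(-1/35320 - 18439) = sqrt(-651265481/35320) = I*sqrt(5750674197230)/17660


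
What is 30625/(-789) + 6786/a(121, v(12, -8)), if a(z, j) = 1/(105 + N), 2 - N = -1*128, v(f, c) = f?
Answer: 1258195565/789 ≈ 1.5947e+6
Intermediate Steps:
N = 130 (N = 2 - (-1)*128 = 2 - 1*(-128) = 2 + 128 = 130)
a(z, j) = 1/235 (a(z, j) = 1/(105 + 130) = 1/235)
30625/(-789) + 6786/a(121, v(12, -8)) = 30625/(-789) + 6786/(1/235) = 30625*(-1/789) + 6786*235 = -30625/789 + 1594710 = 1258195565/789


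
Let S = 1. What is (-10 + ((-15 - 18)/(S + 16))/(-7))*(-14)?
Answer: 2314/17 ≈ 136.12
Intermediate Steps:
(-10 + ((-15 - 18)/(S + 16))/(-7))*(-14) = (-10 + ((-15 - 18)/(1 + 16))/(-7))*(-14) = (-10 - 33/17*(-⅐))*(-14) = (-10 + 33/119)*(-14) = -1157/119*(-14) = 2314/17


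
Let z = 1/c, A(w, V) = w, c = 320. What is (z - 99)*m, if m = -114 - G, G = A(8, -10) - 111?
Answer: 348469/320 ≈ 1089.0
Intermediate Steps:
G = -103 (G = 8 - 111 = -103)
z = 1/320 ≈ 0.0031250
m = -11 (m = -114 - 1*(-103) = -114 + 103 = -11)
(z - 99)*m = (1/320 - 99)*(-11) = -31679/320*(-11) = 348469/320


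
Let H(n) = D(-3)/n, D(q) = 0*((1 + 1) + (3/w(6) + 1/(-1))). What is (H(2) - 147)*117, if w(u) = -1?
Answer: -17199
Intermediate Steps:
D(q) = 0 (D(q) = 0*((1 + 1) + (3/(-1) + 1/(-1))) = 0*(2 + (3*(-1) + 1*(-1))) = 0*(2 + (-3 - 1)) = 0*(2 - 4) = 0*(-2) = 0)
H(n) = 0 (H(n) = 0/n = 0)
(H(2) - 147)*117 = (0 - 147)*117 = -147*117 = -17199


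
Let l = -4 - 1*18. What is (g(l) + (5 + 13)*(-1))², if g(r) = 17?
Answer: 1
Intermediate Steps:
l = -22 (l = -4 - 18 = -22)
(g(l) + (5 + 13)*(-1))² = (17 + (5 + 13)*(-1))² = (17 + 18*(-1))² = (17 - 18)² = (-1)² = 1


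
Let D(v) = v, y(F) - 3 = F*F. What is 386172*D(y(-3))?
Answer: 4634064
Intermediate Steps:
y(F) = 3 + F**2 (y(F) = 3 + F*F = 3 + F**2)
386172*D(y(-3)) = 386172*(3 + (-3)**2) = 386172*(3 + 9) = 386172*12 = 4634064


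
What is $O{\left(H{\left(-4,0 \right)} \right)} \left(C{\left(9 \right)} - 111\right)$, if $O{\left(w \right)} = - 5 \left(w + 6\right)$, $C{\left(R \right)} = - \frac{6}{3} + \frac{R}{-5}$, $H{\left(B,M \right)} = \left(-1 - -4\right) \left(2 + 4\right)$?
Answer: $13776$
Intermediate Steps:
$H{\left(B,M \right)} = 18$ ($H{\left(B,M \right)} = \left(-1 + 4\right) 6 = 3 \cdot 6 = 18$)
$C{\left(R \right)} = -2 - \frac{R}{5}$ ($C{\left(R \right)} = \left(-6\right) \frac{1}{3} + R \left(- \frac{1}{5}\right) = -2 - \frac{R}{5}$)
$O{\left(w \right)} = -30 - 5 w$ ($O{\left(w \right)} = - 5 \left(6 + w\right) = -30 - 5 w$)
$O{\left(H{\left(-4,0 \right)} \right)} \left(C{\left(9 \right)} - 111\right) = \left(-30 - 90\right) \left(\left(-2 - \frac{9}{5}\right) - 111\right) = - 120 \left(- \frac{19}{5} - 111\right) = \left(-120\right) \left(- \frac{574}{5}\right) = 13776$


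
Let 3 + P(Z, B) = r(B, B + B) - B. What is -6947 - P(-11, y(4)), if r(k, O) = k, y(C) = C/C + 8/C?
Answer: -6944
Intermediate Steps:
y(C) = 1 + 8/C
P(Z, B) = -3 (P(Z, B) = -3 + (B - B) = -3 + 0 = -3)
-6947 - P(-11, y(4)) = -6947 - 1*(-3) = -6947 + 3 = -6944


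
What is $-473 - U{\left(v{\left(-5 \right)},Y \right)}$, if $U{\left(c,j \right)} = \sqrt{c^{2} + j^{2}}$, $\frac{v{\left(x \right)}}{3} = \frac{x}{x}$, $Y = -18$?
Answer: $-473 - 3 \sqrt{37} \approx -491.25$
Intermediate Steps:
$v{\left(x \right)} = 3$ ($v{\left(x \right)} = 3 \frac{x}{x} = 3 \cdot 1 = 3$)
$-473 - U{\left(v{\left(-5 \right)},Y \right)} = -473 - \sqrt{3^{2} + \left(-18\right)^{2}} = -473 - \sqrt{9 + 324} = -473 - \sqrt{333} = -473 - 3 \sqrt{37}$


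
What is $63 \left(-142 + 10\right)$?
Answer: $-8316$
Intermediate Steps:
$63 \left(-142 + 10\right) = 63 \left(-132\right) = -8316$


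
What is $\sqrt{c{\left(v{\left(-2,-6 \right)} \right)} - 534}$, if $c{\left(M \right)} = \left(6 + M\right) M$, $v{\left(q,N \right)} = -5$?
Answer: $7 i \sqrt{11} \approx 23.216 i$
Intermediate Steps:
$c{\left(M \right)} = M \left(6 + M\right)$
$\sqrt{c{\left(v{\left(-2,-6 \right)} \right)} - 534} = \sqrt{- 5 \left(6 - 5\right) - 534} = \sqrt{\left(-5\right) 1 - 534} = \sqrt{-5 - 534} = \sqrt{-539} = 7 i \sqrt{11}$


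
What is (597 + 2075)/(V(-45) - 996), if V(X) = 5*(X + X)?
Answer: -1336/723 ≈ -1.8479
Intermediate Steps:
V(X) = 10*X (V(X) = 5*(2*X) = 10*X)
(597 + 2075)/(V(-45) - 996) = (597 + 2075)/(10*(-45) - 996) = 2672/(-450 - 996) = 2672/(-1446) = 2672*(-1/1446) = -1336/723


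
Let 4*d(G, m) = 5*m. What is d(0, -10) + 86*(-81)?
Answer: -13957/2 ≈ -6978.5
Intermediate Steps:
d(G, m) = 5*m/4 (d(G, m) = (5*m)/4 = 5*m/4)
d(0, -10) + 86*(-81) = (5/4)*(-10) + 86*(-81) = -25/2 - 6966 = -13957/2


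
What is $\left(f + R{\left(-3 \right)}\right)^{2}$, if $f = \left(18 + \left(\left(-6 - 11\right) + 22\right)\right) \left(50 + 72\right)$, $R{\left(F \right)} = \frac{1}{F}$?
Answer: $\frac{70845889}{9} \approx 7.8718 \cdot 10^{6}$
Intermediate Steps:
$f = 2806$ ($f = \left(18 + \left(-17 + 22\right)\right) 122 = \left(18 + 5\right) 122 = 23 \cdot 122 = 2806$)
$\left(f + R{\left(-3 \right)}\right)^{2} = \left(2806 + \frac{1}{-3}\right)^{2} = \left(2806 - \frac{1}{3}\right)^{2} = \left(\frac{8417}{3}\right)^{2} = \frac{70845889}{9}$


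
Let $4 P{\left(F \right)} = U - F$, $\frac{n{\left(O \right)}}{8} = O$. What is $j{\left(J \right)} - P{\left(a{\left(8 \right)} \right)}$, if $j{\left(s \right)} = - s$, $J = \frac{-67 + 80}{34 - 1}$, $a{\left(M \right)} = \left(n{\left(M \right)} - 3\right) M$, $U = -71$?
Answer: $\frac{18395}{132} \approx 139.36$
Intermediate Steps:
$n{\left(O \right)} = 8 O$
$a{\left(M \right)} = M \left(-3 + 8 M\right)$ ($a{\left(M \right)} = \left(8 M - 3\right) M = \left(-3 + 8 M\right) M = M \left(-3 + 8 M\right)$)
$J = \frac{13}{33} \approx 0.39394$
$P{\left(F \right)} = - \frac{71}{4} - \frac{F}{4}$ ($P{\left(F \right)} = \frac{-71 - F}{4} = - \frac{71}{4} - \frac{F}{4}$)
$j{\left(J \right)} - P{\left(a{\left(8 \right)} \right)} = \left(-1\right) \frac{13}{33} - \left(- \frac{71}{4} - \frac{8 \left(-3 + 8 \cdot 8\right)}{4}\right) = - \frac{13}{33} - \left(- \frac{71}{4} - \frac{8 \left(-3 + 64\right)}{4}\right) = - \frac{13}{33} - \left(- \frac{71}{4} - \frac{8 \cdot 61}{4}\right) = - \frac{13}{33} - \left(- \frac{71}{4} - 122\right) = - \frac{13}{33} - - \frac{559}{4} = - \frac{13}{33} + \frac{559}{4} = \frac{18395}{132}$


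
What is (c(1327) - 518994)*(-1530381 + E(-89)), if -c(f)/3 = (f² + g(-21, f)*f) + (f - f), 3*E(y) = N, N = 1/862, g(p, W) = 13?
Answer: 3860957139316085/431 ≈ 8.9581e+12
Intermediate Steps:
N = 1/862 ≈ 0.0011601
E(y) = 1/2586 (E(y) = (⅓)*(1/862) = 1/2586)
c(f) = -39*f - 3*f² (c(f) = -3*((f² + 13*f) + (f - f)) = -3*((f² + 13*f) + 0) = -3*(f² + 13*f) = -39*f - 3*f²)
(c(1327) - 518994)*(-1530381 + E(-89)) = (-3*1327*(13 + 1327) - 518994)*(-1530381 + 1/2586) = (-3*1327*1340 - 518994)*(-3957565265/2586) = (-5334540 - 518994)*(-3957565265/2586) = -5853534*(-3957565265/2586) = 3860957139316085/431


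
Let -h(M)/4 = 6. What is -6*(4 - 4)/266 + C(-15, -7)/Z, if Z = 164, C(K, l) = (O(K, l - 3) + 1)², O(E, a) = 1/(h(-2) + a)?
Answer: 1089/189584 ≈ 0.0057442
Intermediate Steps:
h(M) = -24 (h(M) = -4*6 = -24)
O(E, a) = 1/(-24 + a)
C(K, l) = (1 + 1/(-27 + l))² (C(K, l) = (1/(-24 + (l - 3)) + 1)² = (1/(-24 + (-3 + l)) + 1)² = (1/(-27 + l) + 1)² = (1 + 1/(-27 + l))²)
-6*(4 - 4)/266 + C(-15, -7)/Z = -6*(4 - 4)/266 + ((-26 - 7)²/(-27 - 7)²)/164 = -6*0*(1/266) + ((-33)²/(-34)²)*(1/164) = 0*(1/266) + ((1/1156)*1089)*(1/164) = 0 + (1089/1156)*(1/164) = 0 + 1089/189584 = 1089/189584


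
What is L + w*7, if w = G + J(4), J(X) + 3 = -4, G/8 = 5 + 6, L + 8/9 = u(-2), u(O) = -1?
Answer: 5086/9 ≈ 565.11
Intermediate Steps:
L = -17/9 (L = -8/9 - 1 = -17/9 ≈ -1.8889)
G = 88 (G = 8*(5 + 6) = 8*11 = 88)
J(X) = -7 (J(X) = -3 - 4 = -7)
w = 81 (w = 88 - 7 = 81)
L + w*7 = -17/9 + 81*7 = -17/9 + 567 = 5086/9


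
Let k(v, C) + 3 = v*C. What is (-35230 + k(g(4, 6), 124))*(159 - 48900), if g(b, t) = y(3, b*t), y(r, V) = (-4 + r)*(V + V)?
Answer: 2007398085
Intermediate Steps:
y(r, V) = 2*V*(-4 + r) (y(r, V) = (-4 + r)*(2*V) = 2*V*(-4 + r))
g(b, t) = -2*b*t (g(b, t) = 2*(b*t)*(-4 + 3) = 2*(b*t)*(-1) = -2*b*t)
k(v, C) = -3 + C*v (k(v, C) = -3 + v*C = -3 + C*v)
(-35230 + k(g(4, 6), 124))*(159 - 48900) = (-35230 + (-3 + 124*(-2*4*6)))*(159 - 48900) = (-35230 + (-3 + 124*(-48)))*(-48741) = (-35230 + (-3 - 5952))*(-48741) = (-35230 - 5955)*(-48741) = -41185*(-48741) = 2007398085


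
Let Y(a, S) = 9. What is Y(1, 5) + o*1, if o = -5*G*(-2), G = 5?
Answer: 59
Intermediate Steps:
o = 50 (o = -5*5*(-2) = -25*(-2) = 50)
Y(1, 5) + o*1 = 9 + 50*1 = 9 + 50 = 59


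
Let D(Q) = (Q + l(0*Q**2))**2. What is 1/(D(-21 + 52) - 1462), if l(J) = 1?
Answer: -1/438 ≈ -0.0022831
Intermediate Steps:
D(Q) = (1 + Q)**2 (D(Q) = (Q + 1)**2 = (1 + Q)**2)
1/(D(-21 + 52) - 1462) = 1/((1 + (-21 + 52))**2 - 1462) = 1/((1 + 31)**2 - 1462) = 1/(32**2 - 1462) = 1/(1024 - 1462) = 1/(-438) = -1/438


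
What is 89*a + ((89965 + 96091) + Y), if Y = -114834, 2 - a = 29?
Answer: 68819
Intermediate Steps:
a = -27 (a = 2 - 1*29 = 2 - 29 = -27)
89*a + ((89965 + 96091) + Y) = 89*(-27) + ((89965 + 96091) - 114834) = -2403 + (186056 - 114834) = -2403 + 71222 = 68819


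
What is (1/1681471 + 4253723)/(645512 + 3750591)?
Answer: 7152511866534/7391919707513 ≈ 0.96761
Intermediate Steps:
(1/1681471 + 4253723)/(645512 + 3750591) = (1/1681471 + 4253723)/4396103 = (7152511866534/1681471)*(1/4396103) = 7152511866534/7391919707513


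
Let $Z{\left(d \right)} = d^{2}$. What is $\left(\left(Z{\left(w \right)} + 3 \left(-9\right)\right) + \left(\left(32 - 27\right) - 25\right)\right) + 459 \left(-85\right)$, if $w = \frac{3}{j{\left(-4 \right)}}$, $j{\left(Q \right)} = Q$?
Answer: $- \frac{624983}{16} \approx -39061.0$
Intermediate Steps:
$w = - \frac{3}{4}$ ($w = \frac{3}{-4} = 3 \left(- \frac{1}{4}\right) = - \frac{3}{4} \approx -0.75$)
$\left(\left(Z{\left(w \right)} + 3 \left(-9\right)\right) + \left(\left(32 - 27\right) - 25\right)\right) + 459 \left(-85\right) = \left(\left(\left(- \frac{3}{4}\right)^{2} + 3 \left(-9\right)\right) + \left(\left(32 - 27\right) - 25\right)\right) + 459 \left(-85\right) = \left(\left(\frac{9}{16} - 27\right) + \left(5 - 25\right)\right) - 39015 = \left(- \frac{423}{16} - 20\right) - 39015 = - \frac{743}{16} - 39015 = - \frac{624983}{16}$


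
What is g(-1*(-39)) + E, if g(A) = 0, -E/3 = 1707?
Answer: -5121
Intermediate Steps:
E = -5121 (E = -3*1707 = -5121)
g(-1*(-39)) + E = 0 - 5121 = -5121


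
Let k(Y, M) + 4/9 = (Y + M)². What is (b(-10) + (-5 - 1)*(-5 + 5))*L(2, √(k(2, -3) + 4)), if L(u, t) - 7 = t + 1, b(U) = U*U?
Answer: 800 + 100*√41/3 ≈ 1013.4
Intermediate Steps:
b(U) = U²
k(Y, M) = -4/9 + (M + Y)² (k(Y, M) = -4/9 + (Y + M)² = -4/9 + (M + Y)²)
L(u, t) = 8 + t (L(u, t) = 7 + (t + 1) = 7 + (1 + t) = 8 + t)
(b(-10) + (-5 - 1)*(-5 + 5))*L(2, √(k(2, -3) + 4)) = ((-10)² + (-5 - 1)*(-5 + 5))*(8 + √((-4/9 + (-3 + 2)²) + 4)) = (100 - 6*0)*(8 + √((-4/9 + (-1)²) + 4)) = (100 + 0)*(8 + √((-4/9 + 1) + 4)) = 100*(8 + √(5/9 + 4)) = 100*(8 + √(41/9)) = 100*(8 + √41/3) = 800 + 100*√41/3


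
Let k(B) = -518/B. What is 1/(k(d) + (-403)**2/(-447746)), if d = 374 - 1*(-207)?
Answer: -2858686/3585627 ≈ -0.79726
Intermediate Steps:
d = 581 (d = 374 + 207 = 581)
1/(k(d) + (-403)**2/(-447746)) = 1/(-518/581 + (-403)**2/(-447746)) = 1/(-518*1/581 + 162409*(-1/447746)) = 1/(-74/83 - 12493/34442) = 1/(-3585627/2858686) = -2858686/3585627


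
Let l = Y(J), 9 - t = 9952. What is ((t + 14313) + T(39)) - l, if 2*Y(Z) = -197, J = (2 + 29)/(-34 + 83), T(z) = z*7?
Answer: 9483/2 ≈ 4741.5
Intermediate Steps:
T(z) = 7*z
J = 31/49 ≈ 0.63265
t = -9943 (t = 9 - 1*9952 = 9 - 9952 = -9943)
Y(Z) = -197/2 (Y(Z) = (1/2)*(-197) = -197/2)
l = -197/2 ≈ -98.500
((t + 14313) + T(39)) - l = ((-9943 + 14313) + 7*39) - 1*(-197/2) = (4370 + 273) + 197/2 = 4643 + 197/2 = 9483/2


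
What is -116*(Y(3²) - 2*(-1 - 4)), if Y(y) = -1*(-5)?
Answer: -1740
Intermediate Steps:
Y(y) = 5
-116*(Y(3²) - 2*(-1 - 4)) = -116*(5 - 2*(-1 - 4)) = -116*(5 - 2*(-5)) = -116*(5 + 10) = -116*15 = -1740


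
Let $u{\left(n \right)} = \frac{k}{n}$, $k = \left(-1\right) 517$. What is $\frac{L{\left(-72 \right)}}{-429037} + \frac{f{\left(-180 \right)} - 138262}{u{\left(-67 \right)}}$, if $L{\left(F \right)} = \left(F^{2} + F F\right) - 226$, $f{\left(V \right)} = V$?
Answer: $- \frac{3979586847132}{221812129} \approx -17941.0$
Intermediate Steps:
$k = -517$
$u{\left(n \right)} = - \frac{517}{n}$
$L{\left(F \right)} = -226 + 2 F^{2}$ ($L{\left(F \right)} = \left(F^{2} + F^{2}\right) - 226 = 2 F^{2} - 226 = -226 + 2 F^{2}$)
$\frac{L{\left(-72 \right)}}{-429037} + \frac{f{\left(-180 \right)} - 138262}{u{\left(-67 \right)}} = \frac{-226 + 2 \left(-72\right)^{2}}{-429037} + \frac{-180 - 138262}{\left(-517\right) \frac{1}{-67}} = \left(-226 + 2 \cdot 5184\right) \left(- \frac{1}{429037}\right) + \frac{-180 - 138262}{\left(-517\right) \left(- \frac{1}{67}\right)} = \left(-226 + 10368\right) \left(- \frac{1}{429037}\right) - \frac{138442}{\frac{517}{67}} = 10142 \left(- \frac{1}{429037}\right) - \frac{9275614}{517} = - \frac{10142}{429037} - \frac{9275614}{517} = - \frac{3979586847132}{221812129}$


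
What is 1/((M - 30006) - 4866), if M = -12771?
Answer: -1/47643 ≈ -2.0989e-5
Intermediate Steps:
1/((M - 30006) - 4866) = 1/((-12771 - 30006) - 4866) = 1/(-42777 - 4866) = 1/(-47643) = -1/47643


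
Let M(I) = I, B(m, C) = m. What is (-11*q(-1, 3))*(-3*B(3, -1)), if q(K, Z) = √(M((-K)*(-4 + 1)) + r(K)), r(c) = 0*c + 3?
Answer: 0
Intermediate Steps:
r(c) = 3 (r(c) = 0 + 3 = 3)
q(K, Z) = √(3 + 3*K) (q(K, Z) = √((-K)*(-4 + 1) + 3) = √(-K*(-3) + 3) = √(3*K + 3) = √(3 + 3*K))
(-11*q(-1, 3))*(-3*B(3, -1)) = (-11*√(3 + 3*(-1)))*(-3*3) = -11*√(3 - 3)*(-9) = -11*√0*(-9) = -11*0*(-9) = 0*(-9) = 0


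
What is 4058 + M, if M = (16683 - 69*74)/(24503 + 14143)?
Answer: 52279015/12882 ≈ 4058.3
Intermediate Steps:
M = 3859/12882 (M = (16683 - 5106)/38646 = 11577*(1/38646) = 3859/12882 ≈ 0.29957)
4058 + M = 4058 + 3859/12882 = 52279015/12882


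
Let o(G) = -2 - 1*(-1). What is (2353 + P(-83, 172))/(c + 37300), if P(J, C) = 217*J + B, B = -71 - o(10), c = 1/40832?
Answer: -642205696/1523033601 ≈ -0.42166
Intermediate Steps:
c = 1/40832 ≈ 2.4491e-5
o(G) = -1 (o(G) = -2 + 1 = -1)
B = -70 (B = -71 - 1*(-1) = -71 + 1 = -70)
P(J, C) = -70 + 217*J (P(J, C) = 217*J - 70 = -70 + 217*J)
(2353 + P(-83, 172))/(c + 37300) = (2353 + (-70 + 217*(-83)))/(1/40832 + 37300) = (2353 + (-70 - 18011))/(1523033601/40832) = (2353 - 18081)*(40832/1523033601) = -15728*40832/1523033601 = -642205696/1523033601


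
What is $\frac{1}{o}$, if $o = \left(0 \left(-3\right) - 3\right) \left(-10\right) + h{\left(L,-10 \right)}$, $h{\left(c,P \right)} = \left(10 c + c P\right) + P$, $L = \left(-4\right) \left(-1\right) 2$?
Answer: $\frac{1}{20} \approx 0.05$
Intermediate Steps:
$L = 8$ ($L = 4 \cdot 2 = 8$)
$h{\left(c,P \right)} = P + 10 c + P c$ ($h{\left(c,P \right)} = \left(10 c + P c\right) + P = P + 10 c + P c$)
$o = 20$ ($o = \left(0 \left(-3\right) - 3\right) \left(-10\right) - 10 = \left(0 - 3\right) \left(-10\right) - 10 = \left(-3\right) \left(-10\right) - 10 = 30 - 10 = 20$)
$\frac{1}{o} = \frac{1}{20}$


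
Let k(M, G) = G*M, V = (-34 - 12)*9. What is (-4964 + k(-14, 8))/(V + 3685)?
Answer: -5076/3271 ≈ -1.5518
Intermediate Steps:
V = -414 (V = -46*9 = -414)
(-4964 + k(-14, 8))/(V + 3685) = (-4964 + 8*(-14))/(-414 + 3685) = (-4964 - 112)/3271 = -5076*1/3271 = -5076/3271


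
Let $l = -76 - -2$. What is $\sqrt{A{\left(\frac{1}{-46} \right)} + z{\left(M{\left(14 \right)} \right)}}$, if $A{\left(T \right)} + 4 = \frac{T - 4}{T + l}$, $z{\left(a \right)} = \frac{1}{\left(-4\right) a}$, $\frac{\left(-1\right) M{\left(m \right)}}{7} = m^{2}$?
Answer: $\frac{5 i \sqrt{2811686241}}{133476} \approx 1.9863 i$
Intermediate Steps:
$M{\left(m \right)} = - 7 m^{2}$
$z{\left(a \right)} = - \frac{1}{4 a}$
$l = -74$ ($l = -76 + 2 = -74$)
$A{\left(T \right)} = -4 + \frac{-4 + T}{-74 + T}$ ($A{\left(T \right)} = -4 + \frac{T - 4}{T - 74} = -4 + \frac{-4 + T}{-74 + T}$)
$\sqrt{A{\left(\frac{1}{-46} \right)} + z{\left(M{\left(14 \right)} \right)}} = \sqrt{\frac{292 - \frac{3}{-46}}{-74 + \frac{1}{-46}} - \frac{1}{4 \left(- 7 \cdot 14^{2}\right)}} = \sqrt{\frac{292 - - \frac{3}{46}}{-74 - \frac{1}{46}} - \frac{1}{4 \left(\left(-7\right) 196\right)}} = \sqrt{\frac{292 + \frac{3}{46}}{- \frac{3405}{46}} - \frac{1}{4 \left(-1372\right)}} = \sqrt{\left(- \frac{46}{3405}\right) \frac{13435}{46} - - \frac{1}{5488}} = \sqrt{- \frac{2687}{681} + \frac{1}{5488}} = \sqrt{- \frac{14745575}{3737328}} = \frac{5 i \sqrt{2811686241}}{133476}$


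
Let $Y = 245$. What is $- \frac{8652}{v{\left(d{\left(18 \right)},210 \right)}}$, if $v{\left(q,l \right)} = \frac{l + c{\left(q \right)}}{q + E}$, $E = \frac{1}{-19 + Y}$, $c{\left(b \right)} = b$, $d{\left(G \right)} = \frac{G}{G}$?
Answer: $- \frac{982002}{23843} \approx -41.186$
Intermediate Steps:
$d{\left(G \right)} = 1$
$E = \frac{1}{226}$ ($E = \frac{1}{-19 + 245} = \frac{1}{226} \approx 0.0044248$)
$v{\left(q,l \right)} = \frac{l + q}{\frac{1}{226} + q}$ ($v{\left(q,l \right)} = \frac{l + q}{q + \frac{1}{226}} = \frac{l + q}{\frac{1}{226} + q}$)
$- \frac{8652}{v{\left(d{\left(18 \right)},210 \right)}} = - \frac{8652}{226 \frac{1}{1 + 226 \cdot 1} \left(210 + 1\right)} = - \frac{8652}{226 \frac{1}{1 + 226} \cdot 211} = - \frac{8652}{226 \cdot \frac{1}{227} \cdot 211} = - \frac{8652}{\frac{47686}{227}} = \left(-8652\right) \frac{227}{47686} = - \frac{982002}{23843}$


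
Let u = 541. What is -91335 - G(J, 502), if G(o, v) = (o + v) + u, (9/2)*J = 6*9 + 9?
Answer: -92392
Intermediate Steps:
J = 14 (J = 2*(6*9 + 9)/9 = 2*(54 + 9)/9 = (2/9)*63 = 14)
G(o, v) = 541 + o + v (G(o, v) = (o + v) + 541 = 541 + o + v)
-91335 - G(J, 502) = -91335 - (541 + 14 + 502) = -91335 - 1*1057 = -91335 - 1057 = -92392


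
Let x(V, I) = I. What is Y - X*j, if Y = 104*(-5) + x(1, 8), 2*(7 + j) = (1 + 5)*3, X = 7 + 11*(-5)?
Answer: -416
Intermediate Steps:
X = -48 (X = 7 - 55 = -48)
j = 2 (j = -7 + ((1 + 5)*3)/2 = -7 + (6*3)/2 = -7 + (1/2)*18 = -7 + 9 = 2)
Y = -512 (Y = 104*(-5) + 8 = -520 + 8 = -512)
Y - X*j = -512 - (-48)*2 = -512 - 1*(-96) = -512 + 96 = -416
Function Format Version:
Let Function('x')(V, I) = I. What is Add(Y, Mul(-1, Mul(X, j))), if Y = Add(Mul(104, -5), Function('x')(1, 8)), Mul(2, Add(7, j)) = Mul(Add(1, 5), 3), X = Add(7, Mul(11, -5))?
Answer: -416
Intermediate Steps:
X = -48 (X = Add(7, -55) = -48)
j = 2 (j = Add(-7, Mul(Rational(1, 2), Mul(Add(1, 5), 3))) = Add(-7, Mul(Rational(1, 2), Mul(6, 3))) = Add(-7, Mul(Rational(1, 2), 18)) = Add(-7, 9) = 2)
Y = -512 (Y = Add(Mul(104, -5), 8) = Add(-520, 8) = -512)
Add(Y, Mul(-1, Mul(X, j))) = Add(-512, Mul(-1, Mul(-48, 2))) = Add(-512, Mul(-1, -96)) = Add(-512, 96) = -416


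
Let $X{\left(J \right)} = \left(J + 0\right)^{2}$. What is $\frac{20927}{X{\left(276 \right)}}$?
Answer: $\frac{20927}{76176} \approx 0.27472$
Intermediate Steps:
$X{\left(J \right)} = J^{2}$
$\frac{20927}{X{\left(276 \right)}} = \frac{20927}{276^{2}} = \frac{20927}{76176}$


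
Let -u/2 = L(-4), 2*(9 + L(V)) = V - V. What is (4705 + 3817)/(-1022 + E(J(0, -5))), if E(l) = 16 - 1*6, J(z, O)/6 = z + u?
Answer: -4261/506 ≈ -8.4209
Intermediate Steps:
L(V) = -9 (L(V) = -9 + (V - V)/2 = -9 + (1/2)*0 = -9 + 0 = -9)
u = 18 (u = -2*(-9) = 18)
J(z, O) = 108 + 6*z (J(z, O) = 6*(z + 18) = 6*(18 + z) = 108 + 6*z)
E(l) = 10 (E(l) = 16 - 6 = 10)
(4705 + 3817)/(-1022 + E(J(0, -5))) = (4705 + 3817)/(-1022 + 10) = 8522/(-1012) = 8522*(-1/1012) = -4261/506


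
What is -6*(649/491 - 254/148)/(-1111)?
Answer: -42993/20183537 ≈ -0.0021301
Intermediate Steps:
-6*(649/491 - 254/148)/(-1111) = -6*(649*(1/491) - 254*1/148)*(-1)/1111 = -6*(649/491 - 127/74)*(-1)/1111 = -(-42993)*(-1)/(18167*1111) = -6*14331/40367074 = -42993/20183537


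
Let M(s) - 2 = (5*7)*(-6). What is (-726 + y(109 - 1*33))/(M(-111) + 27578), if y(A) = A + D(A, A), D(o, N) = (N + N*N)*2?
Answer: 5527/13685 ≈ 0.40387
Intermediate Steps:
D(o, N) = 2*N + 2*N**2 (D(o, N) = (N + N**2)*2 = 2*N + 2*N**2)
M(s) = -208 (M(s) = 2 + (5*7)*(-6) = 2 + 35*(-6) = 2 - 210 = -208)
y(A) = A + 2*A*(1 + A)
(-726 + y(109 - 1*33))/(M(-111) + 27578) = (-726 + (109 - 1*33)*(3 + 2*(109 - 1*33)))/(-208 + 27578) = (-726 + (109 - 33)*(3 + 2*(109 - 33)))/27370 = (-726 + 76*(3 + 2*76))*(1/27370) = (-726 + 76*(3 + 152))*(1/27370) = (-726 + 76*155)*(1/27370) = (-726 + 11780)*(1/27370) = 11054*(1/27370) = 5527/13685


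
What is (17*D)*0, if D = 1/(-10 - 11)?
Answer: 0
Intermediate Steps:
D = -1/21 (D = 1/(-21) = -1/21 ≈ -0.047619)
(17*D)*0 = (17*(-1/21))*0 = -17/21*0 = 0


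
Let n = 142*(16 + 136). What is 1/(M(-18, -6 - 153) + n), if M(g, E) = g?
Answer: 1/21566 ≈ 4.6369e-5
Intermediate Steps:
n = 21584 (n = 142*152 = 21584)
1/(M(-18, -6 - 153) + n) = 1/(-18 + 21584) = 1/21566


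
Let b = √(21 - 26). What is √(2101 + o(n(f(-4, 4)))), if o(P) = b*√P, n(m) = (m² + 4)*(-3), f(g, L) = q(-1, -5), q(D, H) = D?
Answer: √(2101 - 5*√3) ≈ 45.742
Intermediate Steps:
f(g, L) = -1
b = I*√5 (b = √(-5) = I*√5 ≈ 2.2361*I)
n(m) = -12 - 3*m² (n(m) = (4 + m²)*(-3) = -12 - 3*m²)
o(P) = I*√5*√P (o(P) = (I*√5)*√P = I*√5*√P)
√(2101 + o(n(f(-4, 4)))) = √(2101 + I*√5*√(-12 - 3*(-1)²)) = √(2101 + I*√5*√(-12 - 3*1)) = √(2101 + I*√5*√(-12 - 3)) = √(2101 + I*√5*√(-15)) = √(2101 + I*√5*(I*√15)) = √(2101 - 5*√3)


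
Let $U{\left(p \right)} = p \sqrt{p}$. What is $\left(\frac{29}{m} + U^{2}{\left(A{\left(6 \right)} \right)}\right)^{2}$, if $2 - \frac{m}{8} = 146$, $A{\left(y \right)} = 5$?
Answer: $\frac{20727648841}{1327104} \approx 15619.0$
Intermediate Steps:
$m = -1152$ ($m = 16 - 1168 = -1152$)
$U{\left(p \right)} = p^{\frac{3}{2}}$
$\left(\frac{29}{m} + U^{2}{\left(A{\left(6 \right)} \right)}\right)^{2} = \left(\frac{29}{-1152} + \left(5^{\frac{3}{2}}\right)^{2}\right)^{2} = \left(29 \left(- \frac{1}{1152}\right) + \left(5 \sqrt{5}\right)^{2}\right)^{2} = \left(- \frac{29}{1152} + 125\right)^{2} = \left(\frac{143971}{1152}\right)^{2} = \frac{20727648841}{1327104}$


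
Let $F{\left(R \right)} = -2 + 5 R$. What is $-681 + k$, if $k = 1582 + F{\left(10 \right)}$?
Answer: $949$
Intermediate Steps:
$k = 1630$ ($k = 1582 + \left(-2 + 5 \cdot 10\right) = 1582 + \left(-2 + 50\right) = 1582 + 48 = 1630$)
$-681 + k = -681 + 1630 = 949$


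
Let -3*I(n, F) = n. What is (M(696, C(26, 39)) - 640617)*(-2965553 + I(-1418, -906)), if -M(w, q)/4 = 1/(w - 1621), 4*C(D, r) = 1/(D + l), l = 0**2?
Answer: 5271059372838761/2775 ≈ 1.8995e+12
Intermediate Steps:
I(n, F) = -n/3
l = 0
C(D, r) = 1/(4*D) (C(D, r) = 1/(4*(D + 0)) = 1/(4*D))
M(w, q) = -4/(-1621 + w) (M(w, q) = -4/(w - 1621) = -4/(-1621 + w))
(M(696, C(26, 39)) - 640617)*(-2965553 + I(-1418, -906)) = (-4/(-1621 + 696) - 640617)*(-2965553 - 1/3*(-1418)) = (-4/(-925) - 640617)*(-2965553 + 1418/3) = (-4*(-1/925) - 640617)*(-8895241/3) = (4/925 - 640617)*(-8895241/3) = -592570721/925*(-8895241/3) = 5271059372838761/2775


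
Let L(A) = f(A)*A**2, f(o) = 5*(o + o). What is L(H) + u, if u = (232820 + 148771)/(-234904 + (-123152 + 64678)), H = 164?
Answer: 12940738906729/293378 ≈ 4.4109e+7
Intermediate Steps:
f(o) = 10*o (f(o) = 5*(2*o) = 10*o)
u = -381591/293378 (u = 381591/(-234904 - 58474) = 381591/(-293378) = 381591*(-1/293378) = -381591/293378 ≈ -1.3007)
L(A) = 10*A**3 (L(A) = (10*A)*A**2 = 10*A**3)
L(H) + u = 10*164**3 - 381591/293378 = 10*4410944 - 381591/293378 = 44109440 - 381591/293378 = 12940738906729/293378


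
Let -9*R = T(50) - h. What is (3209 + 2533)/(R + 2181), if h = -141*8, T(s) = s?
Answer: 51678/18451 ≈ 2.8008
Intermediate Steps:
h = -1128
R = -1178/9 (R = -(50 - 1*(-1128))/9 = -(50 + 1128)/9 = -1/9*1178 = -1178/9 ≈ -130.89)
(3209 + 2533)/(R + 2181) = (3209 + 2533)/(-1178/9 + 2181) = 5742/(18451/9) = 5742*(9/18451) = 51678/18451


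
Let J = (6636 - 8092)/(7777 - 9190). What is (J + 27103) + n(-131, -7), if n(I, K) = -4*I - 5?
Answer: 39031342/1413 ≈ 27623.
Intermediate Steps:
n(I, K) = -5 - 4*I
J = 1456/1413 (J = -1456/(-1413) = -1456*(-1/1413) = 1456/1413 ≈ 1.0304)
(J + 27103) + n(-131, -7) = (1456/1413 + 27103) + (-5 - 4*(-131)) = 38297995/1413 + (-5 + 524) = 38297995/1413 + 519 = 39031342/1413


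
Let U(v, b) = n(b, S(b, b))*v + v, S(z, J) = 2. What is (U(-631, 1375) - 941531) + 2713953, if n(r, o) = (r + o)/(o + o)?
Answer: 6218277/4 ≈ 1.5546e+6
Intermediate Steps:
n(r, o) = (o + r)/(2*o) (n(r, o) = (o + r)/((2*o)) = (o + r)*(1/(2*o)) = (o + r)/(2*o))
U(v, b) = v + v*(1/2 + b/4) (U(v, b) = ((1/2)*(2 + b)/2)*v + v = ((1/2)*(1/2)*(2 + b))*v + v = (1/2 + b/4)*v + v = v*(1/2 + b/4) + v = v + v*(1/2 + b/4))
(U(-631, 1375) - 941531) + 2713953 = ((1/4)*(-631)*(6 + 1375) - 941531) + 2713953 = ((1/4)*(-631)*1381 - 941531) + 2713953 = (-871411/4 - 941531) + 2713953 = -4637535/4 + 2713953 = 6218277/4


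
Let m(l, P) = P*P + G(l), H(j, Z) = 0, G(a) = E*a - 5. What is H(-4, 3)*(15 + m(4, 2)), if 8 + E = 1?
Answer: 0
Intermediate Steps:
E = -7 (E = -8 + 1 = -7)
G(a) = -5 - 7*a (G(a) = -7*a - 5 = -5 - 7*a)
m(l, P) = -5 + P**2 - 7*l (m(l, P) = P*P + (-5 - 7*l) = P**2 + (-5 - 7*l) = -5 + P**2 - 7*l)
H(-4, 3)*(15 + m(4, 2)) = 0*(15 + (-5 + 2**2 - 7*4)) = 0*(15 + (-5 + 4 - 28)) = 0*(15 - 29) = 0*(-14) = 0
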